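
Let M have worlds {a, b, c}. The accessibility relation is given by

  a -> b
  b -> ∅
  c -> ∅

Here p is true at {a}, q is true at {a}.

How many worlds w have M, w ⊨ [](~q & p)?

a: successors {b}; ~q & p there: b:F. ✗
b: no successors, so [](~q & p) holds vacuously. ✓
c: no successors, so [](~q & p) holds vacuously. ✓
Satisfying worlds: {b, c}.

2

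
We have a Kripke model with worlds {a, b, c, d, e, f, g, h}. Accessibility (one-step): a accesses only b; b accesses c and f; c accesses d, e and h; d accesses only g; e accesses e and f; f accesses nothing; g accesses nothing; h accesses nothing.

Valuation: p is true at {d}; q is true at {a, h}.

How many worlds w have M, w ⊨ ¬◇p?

7

a: ◇p is F. ✓
b: ◇p is F. ✓
c: ◇p is T. ✗
d: ◇p is F. ✓
e: ◇p is F. ✓
f: ◇p is F. ✓
g: ◇p is F. ✓
h: ◇p is F. ✓
Satisfying worlds: {a, b, d, e, f, g, h}.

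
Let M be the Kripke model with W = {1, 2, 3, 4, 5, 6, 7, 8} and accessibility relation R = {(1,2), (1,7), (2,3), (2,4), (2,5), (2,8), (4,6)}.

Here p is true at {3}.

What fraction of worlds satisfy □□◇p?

1: successors {2, 7}; □◇p there: 2:F, 7:T. ✗
2: successors {3, 4, 5, 8}; □◇p there: 3:T, 4:F, 5:T, 8:T. ✗
3: no successors, so □□◇p holds vacuously. ✓
4: successors {6}; □◇p there: 6:T. ✓
5: no successors, so □□◇p holds vacuously. ✓
6: no successors, so □□◇p holds vacuously. ✓
7: no successors, so □□◇p holds vacuously. ✓
8: no successors, so □□◇p holds vacuously. ✓
That's 6 of 8 worlds, so 6/8 = 3/4.

3/4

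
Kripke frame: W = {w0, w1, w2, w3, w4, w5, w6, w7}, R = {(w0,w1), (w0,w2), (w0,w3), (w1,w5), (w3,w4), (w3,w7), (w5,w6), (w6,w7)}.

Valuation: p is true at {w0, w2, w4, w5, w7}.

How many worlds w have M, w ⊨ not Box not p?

w0: Box not p is F. ✓
w1: Box not p is F. ✓
w2: Box not p is T. ✗
w3: Box not p is F. ✓
w4: Box not p is T. ✗
w5: Box not p is T. ✗
w6: Box not p is F. ✓
w7: Box not p is T. ✗
Satisfying worlds: {w0, w1, w3, w6}.

4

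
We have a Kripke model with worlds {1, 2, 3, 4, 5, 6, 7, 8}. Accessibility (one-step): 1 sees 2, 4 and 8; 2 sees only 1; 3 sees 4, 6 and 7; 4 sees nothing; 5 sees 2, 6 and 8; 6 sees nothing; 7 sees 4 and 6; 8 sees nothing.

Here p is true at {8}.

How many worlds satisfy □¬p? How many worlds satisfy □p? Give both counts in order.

For □¬p:
1: successors {2, 4, 8}; ¬p there: 2:T, 4:T, 8:F. ✗
2: successors {1}; ¬p there: 1:T. ✓
3: successors {4, 6, 7}; ¬p there: 4:T, 6:T, 7:T. ✓
4: no successors, so □¬p holds vacuously. ✓
5: successors {2, 6, 8}; ¬p there: 2:T, 6:T, 8:F. ✗
6: no successors, so □¬p holds vacuously. ✓
7: successors {4, 6}; ¬p there: 4:T, 6:T. ✓
8: no successors, so □¬p holds vacuously. ✓
— 6 worlds.
For □p:
1: successors {2, 4, 8}; p there: 2:F, 4:F, 8:T. ✗
2: successors {1}; p there: 1:F. ✗
3: successors {4, 6, 7}; p there: 4:F, 6:F, 7:F. ✗
4: no successors, so □p holds vacuously. ✓
5: successors {2, 6, 8}; p there: 2:F, 6:F, 8:T. ✗
6: no successors, so □p holds vacuously. ✓
7: successors {4, 6}; p there: 4:F, 6:F. ✗
8: no successors, so □p holds vacuously. ✓
— 3 worlds.

6 and 3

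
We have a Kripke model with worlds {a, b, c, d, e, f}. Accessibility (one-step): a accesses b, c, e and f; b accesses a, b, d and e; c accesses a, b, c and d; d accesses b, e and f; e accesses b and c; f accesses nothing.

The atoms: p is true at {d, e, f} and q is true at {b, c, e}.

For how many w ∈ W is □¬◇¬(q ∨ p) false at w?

a: successors {b, c, e, f}; ¬◇¬(q ∨ p) there: b:F, c:F, e:T, f:T. ✗
b: successors {a, b, d, e}; ¬◇¬(q ∨ p) there: a:T, b:F, d:T, e:T. ✗
c: successors {a, b, c, d}; ¬◇¬(q ∨ p) there: a:T, b:F, c:F, d:T. ✗
d: successors {b, e, f}; ¬◇¬(q ∨ p) there: b:F, e:T, f:T. ✗
e: successors {b, c}; ¬◇¬(q ∨ p) there: b:F, c:F. ✗
f: no successors, so □¬◇¬(q ∨ p) holds vacuously. ✓
Satisfying worlds: {f}.
So □¬◇¬(q ∨ p) fails at the other 5 worlds.

5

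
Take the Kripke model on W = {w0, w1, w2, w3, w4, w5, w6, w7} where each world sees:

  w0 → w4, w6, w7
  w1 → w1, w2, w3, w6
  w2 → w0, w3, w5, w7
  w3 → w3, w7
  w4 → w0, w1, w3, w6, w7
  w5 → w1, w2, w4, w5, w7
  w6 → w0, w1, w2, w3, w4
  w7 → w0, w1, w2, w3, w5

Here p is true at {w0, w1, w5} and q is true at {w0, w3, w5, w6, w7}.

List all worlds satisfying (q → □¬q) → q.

{w0, w3, w5, w6, w7}

w0: q → □¬q is F, q is T. ✓
w1: q → □¬q is T, q is F. ✗
w2: q → □¬q is T, q is F. ✗
w3: q → □¬q is F, q is T. ✓
w4: q → □¬q is T, q is F. ✗
w5: q → □¬q is F, q is T. ✓
w6: q → □¬q is F, q is T. ✓
w7: q → □¬q is F, q is T. ✓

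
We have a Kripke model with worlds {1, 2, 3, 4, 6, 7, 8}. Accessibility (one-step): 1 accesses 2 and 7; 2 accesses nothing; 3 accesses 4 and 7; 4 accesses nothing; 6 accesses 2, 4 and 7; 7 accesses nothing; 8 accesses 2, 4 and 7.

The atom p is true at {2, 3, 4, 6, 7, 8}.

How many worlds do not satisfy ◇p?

1: successors {2, 7}; p there: 2:T, 7:T. ✓
2: no successors, so ◇p fails. ✗
3: successors {4, 7}; p there: 4:T, 7:T. ✓
4: no successors, so ◇p fails. ✗
6: successors {2, 4, 7}; p there: 2:T, 4:T, 7:T. ✓
7: no successors, so ◇p fails. ✗
8: successors {2, 4, 7}; p there: 2:T, 4:T, 7:T. ✓
Satisfying worlds: {1, 3, 6, 8}.
So ◇p fails at the other 3 worlds.

3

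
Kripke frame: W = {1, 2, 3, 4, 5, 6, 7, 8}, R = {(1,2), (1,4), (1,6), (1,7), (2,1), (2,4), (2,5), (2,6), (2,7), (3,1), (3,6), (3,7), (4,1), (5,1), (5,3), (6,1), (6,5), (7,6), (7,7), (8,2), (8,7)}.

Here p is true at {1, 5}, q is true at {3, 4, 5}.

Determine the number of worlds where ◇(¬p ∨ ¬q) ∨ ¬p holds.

8

1: ◇(¬p ∨ ¬q) is T, ¬p is F. ✓
2: ◇(¬p ∨ ¬q) is T, ¬p is T. ✓
3: ◇(¬p ∨ ¬q) is T, ¬p is T. ✓
4: ◇(¬p ∨ ¬q) is T, ¬p is T. ✓
5: ◇(¬p ∨ ¬q) is T, ¬p is F. ✓
6: ◇(¬p ∨ ¬q) is T, ¬p is T. ✓
7: ◇(¬p ∨ ¬q) is T, ¬p is T. ✓
8: ◇(¬p ∨ ¬q) is T, ¬p is T. ✓
Satisfying worlds: {1, 2, 3, 4, 5, 6, 7, 8}.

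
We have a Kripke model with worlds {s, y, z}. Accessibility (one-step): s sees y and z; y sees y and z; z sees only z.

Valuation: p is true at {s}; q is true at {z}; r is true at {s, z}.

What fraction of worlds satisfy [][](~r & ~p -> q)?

s: successors {y, z}; [](~r & ~p -> q) there: y:F, z:T. ✗
y: successors {y, z}; [](~r & ~p -> q) there: y:F, z:T. ✗
z: successors {z}; [](~r & ~p -> q) there: z:T. ✓
That's 1 of 3 worlds, so 1/3.

1/3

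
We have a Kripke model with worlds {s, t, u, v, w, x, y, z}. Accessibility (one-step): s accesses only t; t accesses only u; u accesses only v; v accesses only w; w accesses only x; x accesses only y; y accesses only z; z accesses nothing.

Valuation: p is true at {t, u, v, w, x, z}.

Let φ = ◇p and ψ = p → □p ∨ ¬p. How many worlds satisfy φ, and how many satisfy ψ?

6 and 7

For ◇p:
s: successors {t}; p there: t:T. ✓
t: successors {u}; p there: u:T. ✓
u: successors {v}; p there: v:T. ✓
v: successors {w}; p there: w:T. ✓
w: successors {x}; p there: x:T. ✓
x: successors {y}; p there: y:F. ✗
y: successors {z}; p there: z:T. ✓
z: no successors, so ◇p fails. ✗
— 6 worlds.
For p → □p ∨ ¬p:
s: p is F, □p ∨ ¬p is T. ✓
t: p is T, □p ∨ ¬p is T. ✓
u: p is T, □p ∨ ¬p is T. ✓
v: p is T, □p ∨ ¬p is T. ✓
w: p is T, □p ∨ ¬p is T. ✓
x: p is T, □p ∨ ¬p is F. ✗
y: p is F, □p ∨ ¬p is T. ✓
z: p is T, □p ∨ ¬p is T. ✓
— 7 worlds.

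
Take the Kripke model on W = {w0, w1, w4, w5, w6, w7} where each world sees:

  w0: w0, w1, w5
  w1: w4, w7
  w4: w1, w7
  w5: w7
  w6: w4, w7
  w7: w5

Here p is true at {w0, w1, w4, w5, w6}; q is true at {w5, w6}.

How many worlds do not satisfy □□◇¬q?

w0: successors {w0, w1, w5}; □◇¬q there: w0:T, w1:F, w5:F. ✗
w1: successors {w4, w7}; □◇¬q there: w4:F, w7:T. ✗
w4: successors {w1, w7}; □◇¬q there: w1:F, w7:T. ✗
w5: successors {w7}; □◇¬q there: w7:T. ✓
w6: successors {w4, w7}; □◇¬q there: w4:F, w7:T. ✗
w7: successors {w5}; □◇¬q there: w5:F. ✗
Satisfying worlds: {w5}.
So □□◇¬q fails at the other 5 worlds.

5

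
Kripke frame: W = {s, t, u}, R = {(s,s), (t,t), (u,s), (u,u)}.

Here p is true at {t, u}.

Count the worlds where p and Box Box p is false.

s: p is F, Box Box p is F. ✗
t: p is T, Box Box p is T. ✓
u: p is T, Box Box p is F. ✗
Satisfying worlds: {t}.
So p and Box Box p fails at the other 2 worlds.

2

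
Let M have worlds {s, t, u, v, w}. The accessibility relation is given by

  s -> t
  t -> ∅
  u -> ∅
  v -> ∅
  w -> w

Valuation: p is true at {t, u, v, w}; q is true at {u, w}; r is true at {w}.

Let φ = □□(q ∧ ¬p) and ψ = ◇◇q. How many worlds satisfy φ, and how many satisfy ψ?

4 and 1

For □□(q ∧ ¬p):
s: successors {t}; □(q ∧ ¬p) there: t:T. ✓
t: no successors, so □□(q ∧ ¬p) holds vacuously. ✓
u: no successors, so □□(q ∧ ¬p) holds vacuously. ✓
v: no successors, so □□(q ∧ ¬p) holds vacuously. ✓
w: successors {w}; □(q ∧ ¬p) there: w:F. ✗
— 4 worlds.
For ◇◇q:
s: successors {t}; ◇q there: t:F. ✗
t: no successors, so ◇◇q fails. ✗
u: no successors, so ◇◇q fails. ✗
v: no successors, so ◇◇q fails. ✗
w: successors {w}; ◇q there: w:T. ✓
— 1 world.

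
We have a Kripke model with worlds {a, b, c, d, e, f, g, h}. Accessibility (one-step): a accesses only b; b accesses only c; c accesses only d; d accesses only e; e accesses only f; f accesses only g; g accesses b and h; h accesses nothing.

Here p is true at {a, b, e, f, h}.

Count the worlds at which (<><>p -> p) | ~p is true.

a: <><>p -> p is T, ~p is F. ✓
b: <><>p -> p is T, ~p is F. ✓
c: <><>p -> p is F, ~p is T. ✓
d: <><>p -> p is F, ~p is T. ✓
e: <><>p -> p is T, ~p is F. ✓
f: <><>p -> p is T, ~p is F. ✓
g: <><>p -> p is T, ~p is T. ✓
h: <><>p -> p is T, ~p is F. ✓
Satisfying worlds: {a, b, c, d, e, f, g, h}.

8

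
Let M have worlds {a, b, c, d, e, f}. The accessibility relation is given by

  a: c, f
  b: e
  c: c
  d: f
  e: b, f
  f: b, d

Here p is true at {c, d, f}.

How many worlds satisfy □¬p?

a: successors {c, f}; ¬p there: c:F, f:F. ✗
b: successors {e}; ¬p there: e:T. ✓
c: successors {c}; ¬p there: c:F. ✗
d: successors {f}; ¬p there: f:F. ✗
e: successors {b, f}; ¬p there: b:T, f:F. ✗
f: successors {b, d}; ¬p there: b:T, d:F. ✗
Satisfying worlds: {b}.

1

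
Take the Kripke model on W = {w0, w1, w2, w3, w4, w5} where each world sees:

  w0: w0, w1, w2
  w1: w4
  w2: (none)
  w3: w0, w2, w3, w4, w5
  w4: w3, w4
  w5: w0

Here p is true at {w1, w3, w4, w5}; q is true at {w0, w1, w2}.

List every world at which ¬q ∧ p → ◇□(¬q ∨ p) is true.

w0: ¬q ∧ p is F, ◇□(¬q ∨ p) is T. ✓
w1: ¬q ∧ p is F, ◇□(¬q ∨ p) is T. ✓
w2: ¬q ∧ p is F, ◇□(¬q ∨ p) is F. ✓
w3: ¬q ∧ p is T, ◇□(¬q ∨ p) is T. ✓
w4: ¬q ∧ p is T, ◇□(¬q ∨ p) is T. ✓
w5: ¬q ∧ p is T, ◇□(¬q ∨ p) is F. ✗

{w0, w1, w2, w3, w4}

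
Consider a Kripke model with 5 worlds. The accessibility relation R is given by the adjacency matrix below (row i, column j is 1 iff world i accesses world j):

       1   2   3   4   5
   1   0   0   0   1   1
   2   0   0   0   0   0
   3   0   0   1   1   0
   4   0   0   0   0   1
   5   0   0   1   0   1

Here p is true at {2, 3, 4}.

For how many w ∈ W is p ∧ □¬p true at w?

1: p is F, □¬p is F. ✗
2: p is T, □¬p is T. ✓
3: p is T, □¬p is F. ✗
4: p is T, □¬p is T. ✓
5: p is F, □¬p is F. ✗
Satisfying worlds: {2, 4}.

2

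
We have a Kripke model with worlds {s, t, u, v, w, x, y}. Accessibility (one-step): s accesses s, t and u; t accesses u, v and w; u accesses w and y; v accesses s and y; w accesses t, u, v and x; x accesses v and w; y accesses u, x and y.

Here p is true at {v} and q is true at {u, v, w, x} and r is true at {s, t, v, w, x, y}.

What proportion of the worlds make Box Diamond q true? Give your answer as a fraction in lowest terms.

s: successors {s, t, u}; Diamond q there: s:T, t:T, u:T. ✓
t: successors {u, v, w}; Diamond q there: u:T, v:F, w:T. ✗
u: successors {w, y}; Diamond q there: w:T, y:T. ✓
v: successors {s, y}; Diamond q there: s:T, y:T. ✓
w: successors {t, u, v, x}; Diamond q there: t:T, u:T, v:F, x:T. ✗
x: successors {v, w}; Diamond q there: v:F, w:T. ✗
y: successors {u, x, y}; Diamond q there: u:T, x:T, y:T. ✓
That's 4 of 7 worlds, so 4/7.

4/7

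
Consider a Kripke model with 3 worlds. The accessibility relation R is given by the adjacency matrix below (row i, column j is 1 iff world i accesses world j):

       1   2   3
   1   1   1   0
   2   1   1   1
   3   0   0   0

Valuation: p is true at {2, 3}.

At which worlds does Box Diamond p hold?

1: successors {1, 2}; Diamond p there: 1:T, 2:T. ✓
2: successors {1, 2, 3}; Diamond p there: 1:T, 2:T, 3:F. ✗
3: no successors, so Box Diamond p holds vacuously. ✓

{1, 3}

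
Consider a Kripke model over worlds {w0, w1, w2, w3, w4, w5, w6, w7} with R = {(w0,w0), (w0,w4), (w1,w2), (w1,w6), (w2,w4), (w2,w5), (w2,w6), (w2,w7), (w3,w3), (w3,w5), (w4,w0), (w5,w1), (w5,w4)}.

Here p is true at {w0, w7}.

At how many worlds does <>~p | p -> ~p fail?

w0: <>~p | p is T, ~p is F. ✗
w1: <>~p | p is T, ~p is T. ✓
w2: <>~p | p is T, ~p is T. ✓
w3: <>~p | p is T, ~p is T. ✓
w4: <>~p | p is F, ~p is T. ✓
w5: <>~p | p is T, ~p is T. ✓
w6: <>~p | p is F, ~p is T. ✓
w7: <>~p | p is T, ~p is F. ✗
Satisfying worlds: {w1, w2, w3, w4, w5, w6}.
So <>~p | p -> ~p fails at the other 2 worlds.

2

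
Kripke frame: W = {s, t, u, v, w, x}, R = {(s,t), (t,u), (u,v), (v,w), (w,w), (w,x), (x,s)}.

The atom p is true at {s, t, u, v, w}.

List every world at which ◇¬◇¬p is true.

{s, t, u, w, x}

s: successors {t}; ¬◇¬p there: t:T. ✓
t: successors {u}; ¬◇¬p there: u:T. ✓
u: successors {v}; ¬◇¬p there: v:T. ✓
v: successors {w}; ¬◇¬p there: w:F. ✗
w: successors {w, x}; ¬◇¬p there: w:F, x:T. ✓
x: successors {s}; ¬◇¬p there: s:T. ✓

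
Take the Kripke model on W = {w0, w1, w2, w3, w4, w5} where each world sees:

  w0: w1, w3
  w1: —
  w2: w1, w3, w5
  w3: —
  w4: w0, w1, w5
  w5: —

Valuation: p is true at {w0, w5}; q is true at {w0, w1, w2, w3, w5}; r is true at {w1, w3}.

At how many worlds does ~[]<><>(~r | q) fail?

3

w0: []<><>(~r | q) is F. ✓
w1: []<><>(~r | q) is T. ✗
w2: []<><>(~r | q) is F. ✓
w3: []<><>(~r | q) is T. ✗
w4: []<><>(~r | q) is F. ✓
w5: []<><>(~r | q) is T. ✗
Satisfying worlds: {w0, w2, w4}.
So ~[]<><>(~r | q) fails at the other 3 worlds.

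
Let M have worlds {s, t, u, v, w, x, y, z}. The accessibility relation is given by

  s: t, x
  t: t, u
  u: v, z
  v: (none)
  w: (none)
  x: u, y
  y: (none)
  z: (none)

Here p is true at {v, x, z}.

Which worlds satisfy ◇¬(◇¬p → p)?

{s, t}

s: successors {t, x}; ¬(◇¬p → p) there: t:T, x:F. ✓
t: successors {t, u}; ¬(◇¬p → p) there: t:T, u:F. ✓
u: successors {v, z}; ¬(◇¬p → p) there: v:F, z:F. ✗
v: no successors, so ◇¬(◇¬p → p) fails. ✗
w: no successors, so ◇¬(◇¬p → p) fails. ✗
x: successors {u, y}; ¬(◇¬p → p) there: u:F, y:F. ✗
y: no successors, so ◇¬(◇¬p → p) fails. ✗
z: no successors, so ◇¬(◇¬p → p) fails. ✗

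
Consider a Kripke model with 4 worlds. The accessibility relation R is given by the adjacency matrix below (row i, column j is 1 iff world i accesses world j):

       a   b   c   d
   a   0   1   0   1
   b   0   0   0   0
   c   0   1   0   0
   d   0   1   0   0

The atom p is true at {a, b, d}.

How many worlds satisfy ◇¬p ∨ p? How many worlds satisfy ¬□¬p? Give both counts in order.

For ◇¬p ∨ p:
a: ◇¬p is F, p is T. ✓
b: ◇¬p is F, p is T. ✓
c: ◇¬p is F, p is F. ✗
d: ◇¬p is F, p is T. ✓
— 3 worlds.
For ¬□¬p:
a: □¬p is F. ✓
b: □¬p is T. ✗
c: □¬p is F. ✓
d: □¬p is F. ✓
— 3 worlds.

3 and 3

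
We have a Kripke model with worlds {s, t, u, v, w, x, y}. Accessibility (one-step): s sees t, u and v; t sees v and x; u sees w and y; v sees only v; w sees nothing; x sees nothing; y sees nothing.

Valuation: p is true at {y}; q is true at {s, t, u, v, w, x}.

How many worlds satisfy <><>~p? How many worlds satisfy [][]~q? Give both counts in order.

3 and 4

For <><>~p:
s: successors {t, u, v}; <>~p there: t:T, u:T, v:T. ✓
t: successors {v, x}; <>~p there: v:T, x:F. ✓
u: successors {w, y}; <>~p there: w:F, y:F. ✗
v: successors {v}; <>~p there: v:T. ✓
w: no successors, so <><>~p fails. ✗
x: no successors, so <><>~p fails. ✗
y: no successors, so <><>~p fails. ✗
— 3 worlds.
For [][]~q:
s: successors {t, u, v}; []~q there: t:F, u:F, v:F. ✗
t: successors {v, x}; []~q there: v:F, x:T. ✗
u: successors {w, y}; []~q there: w:T, y:T. ✓
v: successors {v}; []~q there: v:F. ✗
w: no successors, so [][]~q holds vacuously. ✓
x: no successors, so [][]~q holds vacuously. ✓
y: no successors, so [][]~q holds vacuously. ✓
— 4 worlds.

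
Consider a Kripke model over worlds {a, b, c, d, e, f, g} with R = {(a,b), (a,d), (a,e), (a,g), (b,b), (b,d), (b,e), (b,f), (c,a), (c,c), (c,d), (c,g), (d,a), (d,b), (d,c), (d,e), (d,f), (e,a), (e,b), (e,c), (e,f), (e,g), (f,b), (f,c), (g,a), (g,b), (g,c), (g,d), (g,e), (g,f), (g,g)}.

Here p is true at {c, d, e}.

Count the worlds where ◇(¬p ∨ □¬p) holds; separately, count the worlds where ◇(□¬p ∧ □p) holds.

7 and 0

For ◇(¬p ∨ □¬p):
a: successors {b, d, e, g}; ¬p ∨ □¬p there: b:T, d:F, e:F, g:T. ✓
b: successors {b, d, e, f}; ¬p ∨ □¬p there: b:T, d:F, e:F, f:T. ✓
c: successors {a, c, d, g}; ¬p ∨ □¬p there: a:T, c:F, d:F, g:T. ✓
d: successors {a, b, c, e, f}; ¬p ∨ □¬p there: a:T, b:T, c:F, e:F, f:T. ✓
e: successors {a, b, c, f, g}; ¬p ∨ □¬p there: a:T, b:T, c:F, f:T, g:T. ✓
f: successors {b, c}; ¬p ∨ □¬p there: b:T, c:F. ✓
g: successors {a, b, c, d, e, f, g}; ¬p ∨ □¬p there: a:T, b:T, c:F, d:F, e:F, f:T, g:T. ✓
— 7 worlds.
For ◇(□¬p ∧ □p):
a: successors {b, d, e, g}; □¬p ∧ □p there: b:F, d:F, e:F, g:F. ✗
b: successors {b, d, e, f}; □¬p ∧ □p there: b:F, d:F, e:F, f:F. ✗
c: successors {a, c, d, g}; □¬p ∧ □p there: a:F, c:F, d:F, g:F. ✗
d: successors {a, b, c, e, f}; □¬p ∧ □p there: a:F, b:F, c:F, e:F, f:F. ✗
e: successors {a, b, c, f, g}; □¬p ∧ □p there: a:F, b:F, c:F, f:F, g:F. ✗
f: successors {b, c}; □¬p ∧ □p there: b:F, c:F. ✗
g: successors {a, b, c, d, e, f, g}; □¬p ∧ □p there: a:F, b:F, c:F, d:F, e:F, f:F, g:F. ✗
— 0 worlds.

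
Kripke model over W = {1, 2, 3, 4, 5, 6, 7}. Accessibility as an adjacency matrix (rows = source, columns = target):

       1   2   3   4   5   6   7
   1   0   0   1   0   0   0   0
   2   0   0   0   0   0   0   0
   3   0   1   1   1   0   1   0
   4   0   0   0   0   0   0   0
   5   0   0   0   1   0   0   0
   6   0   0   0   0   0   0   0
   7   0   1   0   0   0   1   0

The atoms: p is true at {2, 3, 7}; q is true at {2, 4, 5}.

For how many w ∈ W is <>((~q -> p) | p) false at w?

1: successors {3}; (~q -> p) | p there: 3:T. ✓
2: no successors, so <>((~q -> p) | p) fails. ✗
3: successors {2, 3, 4, 6}; (~q -> p) | p there: 2:T, 3:T, 4:T, 6:F. ✓
4: no successors, so <>((~q -> p) | p) fails. ✗
5: successors {4}; (~q -> p) | p there: 4:T. ✓
6: no successors, so <>((~q -> p) | p) fails. ✗
7: successors {2, 6}; (~q -> p) | p there: 2:T, 6:F. ✓
Satisfying worlds: {1, 3, 5, 7}.
So <>((~q -> p) | p) fails at the other 3 worlds.

3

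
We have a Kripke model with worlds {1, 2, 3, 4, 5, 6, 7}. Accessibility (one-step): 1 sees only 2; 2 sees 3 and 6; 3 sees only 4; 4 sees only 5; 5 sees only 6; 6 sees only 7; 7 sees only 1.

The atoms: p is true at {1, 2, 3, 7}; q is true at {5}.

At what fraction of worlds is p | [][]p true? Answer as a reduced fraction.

1: p is T, [][]p is F. ✓
2: p is T, [][]p is F. ✓
3: p is T, [][]p is F. ✓
4: p is F, [][]p is F. ✗
5: p is F, [][]p is T. ✓
6: p is F, [][]p is T. ✓
7: p is T, [][]p is T. ✓
That's 6 of 7 worlds, so 6/7.

6/7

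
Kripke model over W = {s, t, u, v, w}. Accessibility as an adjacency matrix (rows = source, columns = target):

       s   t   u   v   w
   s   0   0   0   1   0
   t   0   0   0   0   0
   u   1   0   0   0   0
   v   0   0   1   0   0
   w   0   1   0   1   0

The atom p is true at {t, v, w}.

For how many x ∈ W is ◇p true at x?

2

s: successors {v}; p there: v:T. ✓
t: no successors, so ◇p fails. ✗
u: successors {s}; p there: s:F. ✗
v: successors {u}; p there: u:F. ✗
w: successors {t, v}; p there: t:T, v:T. ✓
Satisfying worlds: {s, w}.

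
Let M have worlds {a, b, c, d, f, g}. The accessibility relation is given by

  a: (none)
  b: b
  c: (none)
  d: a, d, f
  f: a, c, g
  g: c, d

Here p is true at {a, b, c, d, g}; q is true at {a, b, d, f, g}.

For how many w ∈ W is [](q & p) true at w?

a: no successors, so [](q & p) holds vacuously. ✓
b: successors {b}; q & p there: b:T. ✓
c: no successors, so [](q & p) holds vacuously. ✓
d: successors {a, d, f}; q & p there: a:T, d:T, f:F. ✗
f: successors {a, c, g}; q & p there: a:T, c:F, g:T. ✗
g: successors {c, d}; q & p there: c:F, d:T. ✗
Satisfying worlds: {a, b, c}.

3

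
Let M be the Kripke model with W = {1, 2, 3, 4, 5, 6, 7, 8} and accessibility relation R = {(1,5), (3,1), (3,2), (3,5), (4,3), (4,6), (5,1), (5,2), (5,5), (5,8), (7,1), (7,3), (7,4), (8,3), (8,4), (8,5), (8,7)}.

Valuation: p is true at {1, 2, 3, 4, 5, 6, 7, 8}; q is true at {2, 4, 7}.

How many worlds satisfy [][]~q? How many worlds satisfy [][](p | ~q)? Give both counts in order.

For [][]~q:
1: successors {5}; []~q there: 5:F. ✗
2: no successors, so [][]~q holds vacuously. ✓
3: successors {1, 2, 5}; []~q there: 1:T, 2:T, 5:F. ✗
4: successors {3, 6}; []~q there: 3:F, 6:T. ✗
5: successors {1, 2, 5, 8}; []~q there: 1:T, 2:T, 5:F, 8:F. ✗
6: no successors, so [][]~q holds vacuously. ✓
7: successors {1, 3, 4}; []~q there: 1:T, 3:F, 4:T. ✗
8: successors {3, 4, 5, 7}; []~q there: 3:F, 4:T, 5:F, 7:F. ✗
— 2 worlds.
For [][](p | ~q):
1: successors {5}; [](p | ~q) there: 5:T. ✓
2: no successors, so [][](p | ~q) holds vacuously. ✓
3: successors {1, 2, 5}; [](p | ~q) there: 1:T, 2:T, 5:T. ✓
4: successors {3, 6}; [](p | ~q) there: 3:T, 6:T. ✓
5: successors {1, 2, 5, 8}; [](p | ~q) there: 1:T, 2:T, 5:T, 8:T. ✓
6: no successors, so [][](p | ~q) holds vacuously. ✓
7: successors {1, 3, 4}; [](p | ~q) there: 1:T, 3:T, 4:T. ✓
8: successors {3, 4, 5, 7}; [](p | ~q) there: 3:T, 4:T, 5:T, 7:T. ✓
— 8 worlds.

2 and 8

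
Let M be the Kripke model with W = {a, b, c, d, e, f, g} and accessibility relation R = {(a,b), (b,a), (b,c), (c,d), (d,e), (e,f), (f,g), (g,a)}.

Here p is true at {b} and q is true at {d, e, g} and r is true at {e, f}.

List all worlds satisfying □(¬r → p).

{a, d, e}

a: successors {b}; ¬r → p there: b:T. ✓
b: successors {a, c}; ¬r → p there: a:F, c:F. ✗
c: successors {d}; ¬r → p there: d:F. ✗
d: successors {e}; ¬r → p there: e:T. ✓
e: successors {f}; ¬r → p there: f:T. ✓
f: successors {g}; ¬r → p there: g:F. ✗
g: successors {a}; ¬r → p there: a:F. ✗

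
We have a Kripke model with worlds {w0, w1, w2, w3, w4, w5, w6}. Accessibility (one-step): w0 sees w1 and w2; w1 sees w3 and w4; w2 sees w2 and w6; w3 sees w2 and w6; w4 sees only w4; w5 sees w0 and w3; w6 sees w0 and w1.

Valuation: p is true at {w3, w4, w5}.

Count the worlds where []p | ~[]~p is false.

w0: []p is F, ~[]~p is F. ✗
w1: []p is T, ~[]~p is T. ✓
w2: []p is F, ~[]~p is F. ✗
w3: []p is F, ~[]~p is F. ✗
w4: []p is T, ~[]~p is T. ✓
w5: []p is F, ~[]~p is T. ✓
w6: []p is F, ~[]~p is F. ✗
Satisfying worlds: {w1, w4, w5}.
So []p | ~[]~p fails at the other 4 worlds.

4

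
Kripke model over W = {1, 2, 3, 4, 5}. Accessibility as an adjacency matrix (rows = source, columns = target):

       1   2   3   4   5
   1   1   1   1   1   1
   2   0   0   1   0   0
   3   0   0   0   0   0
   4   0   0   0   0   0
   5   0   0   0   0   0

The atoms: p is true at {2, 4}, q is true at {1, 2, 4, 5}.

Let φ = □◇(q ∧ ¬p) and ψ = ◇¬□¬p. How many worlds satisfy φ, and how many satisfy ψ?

3 and 1

For □◇(q ∧ ¬p):
1: successors {1, 2, 3, 4, 5}; ◇(q ∧ ¬p) there: 1:T, 2:F, 3:F, 4:F, 5:F. ✗
2: successors {3}; ◇(q ∧ ¬p) there: 3:F. ✗
3: no successors, so □◇(q ∧ ¬p) holds vacuously. ✓
4: no successors, so □◇(q ∧ ¬p) holds vacuously. ✓
5: no successors, so □◇(q ∧ ¬p) holds vacuously. ✓
— 3 worlds.
For ◇¬□¬p:
1: successors {1, 2, 3, 4, 5}; ¬□¬p there: 1:T, 2:F, 3:F, 4:F, 5:F. ✓
2: successors {3}; ¬□¬p there: 3:F. ✗
3: no successors, so ◇¬□¬p fails. ✗
4: no successors, so ◇¬□¬p fails. ✗
5: no successors, so ◇¬□¬p fails. ✗
— 1 world.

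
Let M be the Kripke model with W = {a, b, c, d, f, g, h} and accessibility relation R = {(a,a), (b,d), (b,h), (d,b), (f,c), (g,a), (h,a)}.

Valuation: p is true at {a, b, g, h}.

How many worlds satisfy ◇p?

a: successors {a}; p there: a:T. ✓
b: successors {d, h}; p there: d:F, h:T. ✓
c: no successors, so ◇p fails. ✗
d: successors {b}; p there: b:T. ✓
f: successors {c}; p there: c:F. ✗
g: successors {a}; p there: a:T. ✓
h: successors {a}; p there: a:T. ✓
Satisfying worlds: {a, b, d, g, h}.

5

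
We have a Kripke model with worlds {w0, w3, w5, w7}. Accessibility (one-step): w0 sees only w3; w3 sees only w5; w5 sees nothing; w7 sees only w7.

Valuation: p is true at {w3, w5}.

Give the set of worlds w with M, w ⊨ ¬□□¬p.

{w0}

w0: □□¬p is F. ✓
w3: □□¬p is T. ✗
w5: □□¬p is T. ✗
w7: □□¬p is T. ✗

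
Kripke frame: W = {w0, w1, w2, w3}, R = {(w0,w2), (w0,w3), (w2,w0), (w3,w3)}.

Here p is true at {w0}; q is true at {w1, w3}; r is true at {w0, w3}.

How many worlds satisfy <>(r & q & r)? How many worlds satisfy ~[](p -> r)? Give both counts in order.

For <>(r & q & r):
w0: successors {w2, w3}; r & q & r there: w2:F, w3:T. ✓
w1: no successors, so <>(r & q & r) fails. ✗
w2: successors {w0}; r & q & r there: w0:F. ✗
w3: successors {w3}; r & q & r there: w3:T. ✓
— 2 worlds.
For ~[](p -> r):
w0: [](p -> r) is T. ✗
w1: [](p -> r) is T. ✗
w2: [](p -> r) is T. ✗
w3: [](p -> r) is T. ✗
— 0 worlds.

2 and 0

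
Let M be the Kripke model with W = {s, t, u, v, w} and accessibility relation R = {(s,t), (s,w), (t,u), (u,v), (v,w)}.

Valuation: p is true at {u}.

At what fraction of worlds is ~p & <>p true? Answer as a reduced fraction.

s: ~p is T, <>p is F. ✗
t: ~p is T, <>p is T. ✓
u: ~p is F, <>p is F. ✗
v: ~p is T, <>p is F. ✗
w: ~p is T, <>p is F. ✗
That's 1 of 5 worlds, so 1/5.

1/5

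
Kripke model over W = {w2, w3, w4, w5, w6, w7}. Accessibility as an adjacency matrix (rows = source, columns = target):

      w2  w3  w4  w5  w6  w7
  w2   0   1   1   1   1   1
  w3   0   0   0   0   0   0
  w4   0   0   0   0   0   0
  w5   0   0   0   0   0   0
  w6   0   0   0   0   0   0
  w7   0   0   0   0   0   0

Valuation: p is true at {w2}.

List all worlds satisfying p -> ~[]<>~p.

w2: p is T, ~[]<>~p is T. ✓
w3: p is F, ~[]<>~p is F. ✓
w4: p is F, ~[]<>~p is F. ✓
w5: p is F, ~[]<>~p is F. ✓
w6: p is F, ~[]<>~p is F. ✓
w7: p is F, ~[]<>~p is F. ✓

{w2, w3, w4, w5, w6, w7}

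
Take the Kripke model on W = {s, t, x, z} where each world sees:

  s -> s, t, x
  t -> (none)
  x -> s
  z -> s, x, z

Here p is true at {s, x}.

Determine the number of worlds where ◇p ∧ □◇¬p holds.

1

s: ◇p is T, □◇¬p is F. ✗
t: ◇p is F, □◇¬p is T. ✗
x: ◇p is T, □◇¬p is T. ✓
z: ◇p is T, □◇¬p is F. ✗
Satisfying worlds: {x}.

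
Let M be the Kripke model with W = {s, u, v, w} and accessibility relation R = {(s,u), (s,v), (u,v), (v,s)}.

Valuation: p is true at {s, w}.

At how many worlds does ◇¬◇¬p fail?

2

s: successors {u, v}; ¬◇¬p there: u:F, v:T. ✓
u: successors {v}; ¬◇¬p there: v:T. ✓
v: successors {s}; ¬◇¬p there: s:F. ✗
w: no successors, so ◇¬◇¬p fails. ✗
Satisfying worlds: {s, u}.
So ◇¬◇¬p fails at the other 2 worlds.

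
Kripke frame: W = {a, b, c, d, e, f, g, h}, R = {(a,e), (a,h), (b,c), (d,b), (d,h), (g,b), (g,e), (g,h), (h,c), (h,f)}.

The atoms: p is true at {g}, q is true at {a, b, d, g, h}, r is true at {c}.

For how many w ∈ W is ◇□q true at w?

4

a: successors {e, h}; □q there: e:T, h:F. ✓
b: successors {c}; □q there: c:T. ✓
c: no successors, so ◇□q fails. ✗
d: successors {b, h}; □q there: b:F, h:F. ✗
e: no successors, so ◇□q fails. ✗
f: no successors, so ◇□q fails. ✗
g: successors {b, e, h}; □q there: b:F, e:T, h:F. ✓
h: successors {c, f}; □q there: c:T, f:T. ✓
Satisfying worlds: {a, b, g, h}.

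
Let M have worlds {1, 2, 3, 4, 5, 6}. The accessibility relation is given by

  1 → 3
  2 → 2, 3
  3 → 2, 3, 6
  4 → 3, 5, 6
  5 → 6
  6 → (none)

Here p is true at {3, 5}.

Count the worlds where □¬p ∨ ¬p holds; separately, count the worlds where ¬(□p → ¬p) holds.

5 and 0

For □¬p ∨ ¬p:
1: □¬p is F, ¬p is T. ✓
2: □¬p is F, ¬p is T. ✓
3: □¬p is F, ¬p is F. ✗
4: □¬p is F, ¬p is T. ✓
5: □¬p is T, ¬p is F. ✓
6: □¬p is T, ¬p is T. ✓
— 5 worlds.
For ¬(□p → ¬p):
1: □p → ¬p is T. ✗
2: □p → ¬p is T. ✗
3: □p → ¬p is T. ✗
4: □p → ¬p is T. ✗
5: □p → ¬p is T. ✗
6: □p → ¬p is T. ✗
— 0 worlds.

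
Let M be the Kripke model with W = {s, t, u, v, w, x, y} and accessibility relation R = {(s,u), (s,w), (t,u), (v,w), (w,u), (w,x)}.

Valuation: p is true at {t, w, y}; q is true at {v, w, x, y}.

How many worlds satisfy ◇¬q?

s: successors {u, w}; ¬q there: u:T, w:F. ✓
t: successors {u}; ¬q there: u:T. ✓
u: no successors, so ◇¬q fails. ✗
v: successors {w}; ¬q there: w:F. ✗
w: successors {u, x}; ¬q there: u:T, x:F. ✓
x: no successors, so ◇¬q fails. ✗
y: no successors, so ◇¬q fails. ✗
Satisfying worlds: {s, t, w}.

3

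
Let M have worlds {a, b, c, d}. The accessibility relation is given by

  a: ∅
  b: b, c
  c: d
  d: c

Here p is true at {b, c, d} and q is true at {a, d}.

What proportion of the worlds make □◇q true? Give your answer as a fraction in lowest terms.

a: no successors, so □◇q holds vacuously. ✓
b: successors {b, c}; ◇q there: b:F, c:T. ✗
c: successors {d}; ◇q there: d:F. ✗
d: successors {c}; ◇q there: c:T. ✓
That's 2 of 4 worlds, so 2/4 = 1/2.

1/2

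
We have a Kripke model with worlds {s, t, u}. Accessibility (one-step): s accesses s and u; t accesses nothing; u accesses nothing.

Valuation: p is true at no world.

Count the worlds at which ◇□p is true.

1

s: successors {s, u}; □p there: s:F, u:T. ✓
t: no successors, so ◇□p fails. ✗
u: no successors, so ◇□p fails. ✗
Satisfying worlds: {s}.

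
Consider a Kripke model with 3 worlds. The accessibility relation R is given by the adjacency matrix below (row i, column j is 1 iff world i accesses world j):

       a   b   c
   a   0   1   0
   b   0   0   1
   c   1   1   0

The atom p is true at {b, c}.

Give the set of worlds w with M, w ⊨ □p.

{a, b}

a: successors {b}; p there: b:T. ✓
b: successors {c}; p there: c:T. ✓
c: successors {a, b}; p there: a:F, b:T. ✗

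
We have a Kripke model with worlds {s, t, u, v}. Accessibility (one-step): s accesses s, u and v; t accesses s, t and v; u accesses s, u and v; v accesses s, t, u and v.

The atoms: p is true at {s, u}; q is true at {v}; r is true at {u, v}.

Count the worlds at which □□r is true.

0

s: successors {s, u, v}; □r there: s:F, u:F, v:F. ✗
t: successors {s, t, v}; □r there: s:F, t:F, v:F. ✗
u: successors {s, u, v}; □r there: s:F, u:F, v:F. ✗
v: successors {s, t, u, v}; □r there: s:F, t:F, u:F, v:F. ✗
Satisfying worlds: ∅.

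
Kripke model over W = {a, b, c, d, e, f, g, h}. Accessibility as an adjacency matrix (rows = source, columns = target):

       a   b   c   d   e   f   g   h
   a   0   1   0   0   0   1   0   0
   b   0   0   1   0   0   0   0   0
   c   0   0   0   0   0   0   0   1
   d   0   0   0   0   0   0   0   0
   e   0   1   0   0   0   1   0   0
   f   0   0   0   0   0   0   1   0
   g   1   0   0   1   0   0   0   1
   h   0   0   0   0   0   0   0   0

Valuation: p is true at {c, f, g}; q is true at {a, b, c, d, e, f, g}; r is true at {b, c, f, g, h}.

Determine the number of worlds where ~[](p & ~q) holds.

a: [](p & ~q) is F. ✓
b: [](p & ~q) is F. ✓
c: [](p & ~q) is F. ✓
d: [](p & ~q) is T. ✗
e: [](p & ~q) is F. ✓
f: [](p & ~q) is F. ✓
g: [](p & ~q) is F. ✓
h: [](p & ~q) is T. ✗
Satisfying worlds: {a, b, c, e, f, g}.

6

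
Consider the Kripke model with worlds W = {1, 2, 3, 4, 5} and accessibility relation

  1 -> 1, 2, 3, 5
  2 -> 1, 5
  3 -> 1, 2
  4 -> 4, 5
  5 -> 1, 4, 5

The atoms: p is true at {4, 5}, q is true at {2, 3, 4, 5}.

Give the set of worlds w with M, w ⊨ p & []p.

{4}

1: p is F, []p is F. ✗
2: p is F, []p is F. ✗
3: p is F, []p is F. ✗
4: p is T, []p is T. ✓
5: p is T, []p is F. ✗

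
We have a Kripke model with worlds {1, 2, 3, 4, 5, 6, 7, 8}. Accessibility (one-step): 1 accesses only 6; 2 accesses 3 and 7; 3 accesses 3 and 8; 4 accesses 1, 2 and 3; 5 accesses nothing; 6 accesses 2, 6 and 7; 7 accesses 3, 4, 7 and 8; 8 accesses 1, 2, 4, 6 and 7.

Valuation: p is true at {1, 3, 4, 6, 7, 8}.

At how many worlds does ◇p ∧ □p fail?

1: ◇p is T, □p is T. ✓
2: ◇p is T, □p is T. ✓
3: ◇p is T, □p is T. ✓
4: ◇p is T, □p is F. ✗
5: ◇p is F, □p is T. ✗
6: ◇p is T, □p is F. ✗
7: ◇p is T, □p is T. ✓
8: ◇p is T, □p is F. ✗
Satisfying worlds: {1, 2, 3, 7}.
So ◇p ∧ □p fails at the other 4 worlds.

4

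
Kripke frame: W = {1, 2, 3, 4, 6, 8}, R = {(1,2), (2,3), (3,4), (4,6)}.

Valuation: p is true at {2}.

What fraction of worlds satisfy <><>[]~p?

1: successors {2}; <>[]~p there: 2:T. ✓
2: successors {3}; <>[]~p there: 3:T. ✓
3: successors {4}; <>[]~p there: 4:T. ✓
4: successors {6}; <>[]~p there: 6:F. ✗
6: no successors, so <><>[]~p fails. ✗
8: no successors, so <><>[]~p fails. ✗
That's 3 of 6 worlds, so 3/6 = 1/2.

1/2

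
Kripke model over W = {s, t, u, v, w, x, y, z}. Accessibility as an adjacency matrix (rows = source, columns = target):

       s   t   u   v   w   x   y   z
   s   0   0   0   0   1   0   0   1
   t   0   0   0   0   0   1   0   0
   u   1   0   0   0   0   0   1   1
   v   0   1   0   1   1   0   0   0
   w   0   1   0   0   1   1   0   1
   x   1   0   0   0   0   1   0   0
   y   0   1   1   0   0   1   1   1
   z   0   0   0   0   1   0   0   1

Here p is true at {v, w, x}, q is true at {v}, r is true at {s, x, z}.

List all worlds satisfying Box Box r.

s: successors {w, z}; Box r there: w:F, z:F. ✗
t: successors {x}; Box r there: x:T. ✓
u: successors {s, y, z}; Box r there: s:F, y:F, z:F. ✗
v: successors {t, v, w}; Box r there: t:T, v:F, w:F. ✗
w: successors {t, w, x, z}; Box r there: t:T, w:F, x:T, z:F. ✗
x: successors {s, x}; Box r there: s:F, x:T. ✗
y: successors {t, u, x, y, z}; Box r there: t:T, u:F, x:T, y:F, z:F. ✗
z: successors {w, z}; Box r there: w:F, z:F. ✗

{t}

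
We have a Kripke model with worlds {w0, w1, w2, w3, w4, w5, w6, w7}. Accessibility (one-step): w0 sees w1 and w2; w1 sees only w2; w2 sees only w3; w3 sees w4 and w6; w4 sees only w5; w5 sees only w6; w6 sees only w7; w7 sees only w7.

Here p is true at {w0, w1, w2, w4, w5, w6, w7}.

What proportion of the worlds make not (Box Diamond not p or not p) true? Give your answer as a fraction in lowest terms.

w0: Box Diamond not p or not p is F. ✓
w1: Box Diamond not p or not p is T. ✗
w2: Box Diamond not p or not p is F. ✓
w3: Box Diamond not p or not p is T. ✗
w4: Box Diamond not p or not p is F. ✓
w5: Box Diamond not p or not p is F. ✓
w6: Box Diamond not p or not p is F. ✓
w7: Box Diamond not p or not p is F. ✓
That's 6 of 8 worlds, so 6/8 = 3/4.

3/4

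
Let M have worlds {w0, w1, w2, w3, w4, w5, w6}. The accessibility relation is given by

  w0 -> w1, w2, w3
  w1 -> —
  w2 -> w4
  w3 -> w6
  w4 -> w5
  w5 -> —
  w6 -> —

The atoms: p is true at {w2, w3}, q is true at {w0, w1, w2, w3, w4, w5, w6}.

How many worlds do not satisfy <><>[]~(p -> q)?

5

w0: successors {w1, w2, w3}; <>[]~(p -> q) there: w1:F, w2:F, w3:T. ✓
w1: no successors, so <><>[]~(p -> q) fails. ✗
w2: successors {w4}; <>[]~(p -> q) there: w4:T. ✓
w3: successors {w6}; <>[]~(p -> q) there: w6:F. ✗
w4: successors {w5}; <>[]~(p -> q) there: w5:F. ✗
w5: no successors, so <><>[]~(p -> q) fails. ✗
w6: no successors, so <><>[]~(p -> q) fails. ✗
Satisfying worlds: {w0, w2}.
So <><>[]~(p -> q) fails at the other 5 worlds.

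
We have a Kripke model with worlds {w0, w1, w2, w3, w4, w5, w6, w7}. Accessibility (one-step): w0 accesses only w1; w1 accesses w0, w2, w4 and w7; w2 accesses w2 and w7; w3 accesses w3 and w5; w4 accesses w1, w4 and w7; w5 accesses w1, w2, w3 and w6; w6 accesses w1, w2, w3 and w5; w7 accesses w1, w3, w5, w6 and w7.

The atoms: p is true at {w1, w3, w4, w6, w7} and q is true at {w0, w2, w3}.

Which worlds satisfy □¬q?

{w0, w4}

w0: successors {w1}; ¬q there: w1:T. ✓
w1: successors {w0, w2, w4, w7}; ¬q there: w0:F, w2:F, w4:T, w7:T. ✗
w2: successors {w2, w7}; ¬q there: w2:F, w7:T. ✗
w3: successors {w3, w5}; ¬q there: w3:F, w5:T. ✗
w4: successors {w1, w4, w7}; ¬q there: w1:T, w4:T, w7:T. ✓
w5: successors {w1, w2, w3, w6}; ¬q there: w1:T, w2:F, w3:F, w6:T. ✗
w6: successors {w1, w2, w3, w5}; ¬q there: w1:T, w2:F, w3:F, w5:T. ✗
w7: successors {w1, w3, w5, w6, w7}; ¬q there: w1:T, w3:F, w5:T, w6:T, w7:T. ✗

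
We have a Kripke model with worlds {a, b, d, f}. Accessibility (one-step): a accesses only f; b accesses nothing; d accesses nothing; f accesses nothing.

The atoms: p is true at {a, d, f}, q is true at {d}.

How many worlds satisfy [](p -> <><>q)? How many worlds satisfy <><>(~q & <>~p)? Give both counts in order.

For [](p -> <><>q):
a: successors {f}; p -> <><>q there: f:F. ✗
b: no successors, so [](p -> <><>q) holds vacuously. ✓
d: no successors, so [](p -> <><>q) holds vacuously. ✓
f: no successors, so [](p -> <><>q) holds vacuously. ✓
— 3 worlds.
For <><>(~q & <>~p):
a: successors {f}; <>(~q & <>~p) there: f:F. ✗
b: no successors, so <><>(~q & <>~p) fails. ✗
d: no successors, so <><>(~q & <>~p) fails. ✗
f: no successors, so <><>(~q & <>~p) fails. ✗
— 0 worlds.

3 and 0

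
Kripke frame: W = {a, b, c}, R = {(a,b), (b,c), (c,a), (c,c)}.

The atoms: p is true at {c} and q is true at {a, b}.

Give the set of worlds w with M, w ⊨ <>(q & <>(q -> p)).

a: successors {b}; q & <>(q -> p) there: b:T. ✓
b: successors {c}; q & <>(q -> p) there: c:F. ✗
c: successors {a, c}; q & <>(q -> p) there: a:F, c:F. ✗

{a}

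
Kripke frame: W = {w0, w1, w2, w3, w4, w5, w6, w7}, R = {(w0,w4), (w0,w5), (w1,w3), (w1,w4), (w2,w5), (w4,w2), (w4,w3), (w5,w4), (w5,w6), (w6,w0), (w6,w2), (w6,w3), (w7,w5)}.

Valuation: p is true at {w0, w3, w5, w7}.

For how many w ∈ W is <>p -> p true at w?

4

w0: <>p is T, p is T. ✓
w1: <>p is T, p is F. ✗
w2: <>p is T, p is F. ✗
w3: <>p is F, p is T. ✓
w4: <>p is T, p is F. ✗
w5: <>p is F, p is T. ✓
w6: <>p is T, p is F. ✗
w7: <>p is T, p is T. ✓
Satisfying worlds: {w0, w3, w5, w7}.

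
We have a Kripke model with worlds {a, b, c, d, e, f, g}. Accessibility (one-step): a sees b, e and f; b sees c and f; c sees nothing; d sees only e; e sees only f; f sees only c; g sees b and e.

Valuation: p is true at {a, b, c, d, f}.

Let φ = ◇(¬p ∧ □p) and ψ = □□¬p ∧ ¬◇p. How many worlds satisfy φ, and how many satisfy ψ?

3 and 1

For ◇(¬p ∧ □p):
a: successors {b, e, f}; ¬p ∧ □p there: b:F, e:T, f:F. ✓
b: successors {c, f}; ¬p ∧ □p there: c:F, f:F. ✗
c: no successors, so ◇(¬p ∧ □p) fails. ✗
d: successors {e}; ¬p ∧ □p there: e:T. ✓
e: successors {f}; ¬p ∧ □p there: f:F. ✗
f: successors {c}; ¬p ∧ □p there: c:F. ✗
g: successors {b, e}; ¬p ∧ □p there: b:F, e:T. ✓
— 3 worlds.
For □□¬p ∧ ¬◇p:
a: □□¬p is F, ¬◇p is F. ✗
b: □□¬p is F, ¬◇p is F. ✗
c: □□¬p is T, ¬◇p is T. ✓
d: □□¬p is F, ¬◇p is T. ✗
e: □□¬p is F, ¬◇p is F. ✗
f: □□¬p is T, ¬◇p is F. ✗
g: □□¬p is F, ¬◇p is F. ✗
— 1 world.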